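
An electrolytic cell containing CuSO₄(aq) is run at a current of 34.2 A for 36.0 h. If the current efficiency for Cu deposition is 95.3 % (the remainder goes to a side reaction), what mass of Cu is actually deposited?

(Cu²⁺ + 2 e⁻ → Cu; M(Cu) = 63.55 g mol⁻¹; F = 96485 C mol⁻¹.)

Q = I·t = 34.20 × 129600 = 4432000 C.
n(e⁻) = 4432000/96485 = 45.94 mol; theoretically n(Cu) = 45.94/2 = 22.97 mol, m_theo = 1460 g.
At 95.3 % efficiency, m_actual = 0.953 × 1460 = 1390 g.

1390 g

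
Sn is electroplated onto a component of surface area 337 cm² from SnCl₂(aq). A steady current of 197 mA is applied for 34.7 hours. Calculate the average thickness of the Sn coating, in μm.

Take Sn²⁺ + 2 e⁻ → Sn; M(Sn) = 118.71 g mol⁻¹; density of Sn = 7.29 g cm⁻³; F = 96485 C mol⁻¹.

Q = I·t = 0.1970 × 124920 = 24610 C; n(e⁻) = 0.2551 mol.
n(Sn) = n(e⁻)/2 = 0.1275 mol, so m = 0.1275 × 118.71 = 15.14 g.
Volume = m/ρ = 15.14 / 7.29 = 2.077 cm³.
Thickness = V/A = 2.077 / 337 = 0.00616 cm = 61.6 μm.

61.6 μm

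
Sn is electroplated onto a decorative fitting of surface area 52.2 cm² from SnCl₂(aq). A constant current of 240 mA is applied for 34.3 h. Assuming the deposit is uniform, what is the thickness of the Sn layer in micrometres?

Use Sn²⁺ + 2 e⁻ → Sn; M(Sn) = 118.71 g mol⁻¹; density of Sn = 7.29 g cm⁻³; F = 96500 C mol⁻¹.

479 μm

Q = I·t = 0.2400 × 123480 = 29640 C; n(e⁻) = 0.3071 mol.
n(Sn) = n(e⁻)/2 = 0.1536 mol, so m = 0.1536 × 118.71 = 18.23 g.
Volume = m/ρ = 18.23 / 7.29 = 2.500 cm³.
Thickness = V/A = 2.500 / 52.2 = 0.0479 cm = 479 μm.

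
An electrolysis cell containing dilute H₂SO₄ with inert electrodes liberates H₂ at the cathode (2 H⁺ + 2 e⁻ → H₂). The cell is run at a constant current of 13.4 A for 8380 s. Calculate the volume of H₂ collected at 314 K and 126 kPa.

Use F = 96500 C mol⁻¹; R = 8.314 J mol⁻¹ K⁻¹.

12.1 L

Q = I·t = 13.40 A × 8380.0 s = 112300 C.
n(e⁻) = Q/F = 112300 / 96500 = 1.164 mol.
2 electrons are transferred per H₂ molecule, so n(H₂) = 1.164 / 2 = 0.5818 mol.
V = nRT/P = (0.5818 × 8.314 × 314) / (126 × 10³ Pa) = 0.0121 m³ = 12.1 L.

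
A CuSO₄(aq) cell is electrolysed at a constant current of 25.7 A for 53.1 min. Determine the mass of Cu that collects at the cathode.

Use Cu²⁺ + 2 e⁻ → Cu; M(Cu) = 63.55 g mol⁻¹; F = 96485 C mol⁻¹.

Q = I·t = 25.70 A × 3186.0 s = 81880 C.
n(e⁻) = Q/F = 81880 / 96485 = 0.8486 mol.
Cu²⁺ + 2 e⁻ → Cu, so n(Cu) = n(e⁻)/2 = 0.4243 mol.
m = n·M = 0.4243 × 63.55 = 27.0 g.

27.0 g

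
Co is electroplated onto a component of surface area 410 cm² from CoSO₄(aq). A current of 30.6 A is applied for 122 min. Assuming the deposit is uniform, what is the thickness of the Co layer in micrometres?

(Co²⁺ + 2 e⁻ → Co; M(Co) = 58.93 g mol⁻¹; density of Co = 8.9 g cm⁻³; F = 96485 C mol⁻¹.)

Q = I·t = 30.60 × 7320.0 = 224000 C; n(e⁻) = 2.322 mol.
n(Co) = n(e⁻)/2 = 1.161 mol, so m = 1.161 × 58.93 = 68.40 g.
Volume = m/ρ = 68.40 / 8.9 = 7.686 cm³.
Thickness = V/A = 7.686 / 410 = 0.0187 cm = 187 μm.

187 μm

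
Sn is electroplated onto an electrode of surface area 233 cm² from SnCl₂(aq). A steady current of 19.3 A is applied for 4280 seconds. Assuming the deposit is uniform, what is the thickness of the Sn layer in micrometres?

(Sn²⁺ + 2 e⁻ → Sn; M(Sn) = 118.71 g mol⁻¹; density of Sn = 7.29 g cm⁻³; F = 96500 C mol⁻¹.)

Q = I·t = 19.30 × 4280.0 = 82600 C; n(e⁻) = 0.8560 mol.
n(Sn) = n(e⁻)/2 = 0.4280 mol, so m = 0.4280 × 118.71 = 50.81 g.
Volume = m/ρ = 50.81 / 7.29 = 6.970 cm³.
Thickness = V/A = 6.970 / 233 = 0.0299 cm = 299 μm.

299 μm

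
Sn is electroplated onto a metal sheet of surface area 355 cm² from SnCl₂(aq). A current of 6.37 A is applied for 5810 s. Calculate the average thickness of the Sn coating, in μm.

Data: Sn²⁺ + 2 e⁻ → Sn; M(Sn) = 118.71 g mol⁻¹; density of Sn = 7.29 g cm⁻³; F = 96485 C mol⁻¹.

Q = I·t = 6.370 × 5810.0 = 37010 C; n(e⁻) = 0.3836 mol.
n(Sn) = n(e⁻)/2 = 0.1918 mol, so m = 0.1918 × 118.71 = 22.77 g.
Volume = m/ρ = 22.77 / 7.29 = 3.123 cm³.
Thickness = V/A = 3.123 / 355 = 0.00880 cm = 88.0 μm.

88.0 μm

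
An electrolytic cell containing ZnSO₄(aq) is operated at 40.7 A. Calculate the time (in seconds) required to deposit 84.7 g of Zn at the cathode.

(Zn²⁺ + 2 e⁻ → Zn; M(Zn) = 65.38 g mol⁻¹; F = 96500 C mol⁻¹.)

n(Zn) = m/M = 84.7 / 65.38 = 1.296 mol.
Each Zn atom requires 2 electrons, so n(e⁻) = 2 × 1.296 = 2.591 mol.
Q = n(e⁻)·F = 2.591 × 96500 = 250000 C.
t = Q/I = 250000 / 40.70 A = 6143 s.

6140 s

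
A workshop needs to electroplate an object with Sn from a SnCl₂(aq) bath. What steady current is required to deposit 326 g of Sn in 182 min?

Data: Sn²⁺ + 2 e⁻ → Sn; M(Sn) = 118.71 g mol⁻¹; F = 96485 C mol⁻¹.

n(Sn) = 326 / 118.71 = 2.746 mol.
n(e⁻) = 2 × 2.746 = 5.492 mol.
Q = n(e⁻)·F = 5.492 × 96485 = 529900 C.
I = Q/t = 529900 / 10920 s = 48.5 A.

48.5 A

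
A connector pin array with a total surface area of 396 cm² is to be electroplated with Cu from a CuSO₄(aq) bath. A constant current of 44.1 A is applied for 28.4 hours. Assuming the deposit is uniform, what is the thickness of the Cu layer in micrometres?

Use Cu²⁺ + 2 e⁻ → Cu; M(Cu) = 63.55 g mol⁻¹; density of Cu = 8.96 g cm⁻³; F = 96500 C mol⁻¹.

Q = I·t = 44.10 × 102240 = 4509000 C; n(e⁻) = 46.72 mol.
n(Cu) = n(e⁻)/2 = 23.36 mol, so m = 23.36 × 63.55 = 1485 g.
Volume = m/ρ = 1485 / 8.96 = 165.7 cm³.
Thickness = V/A = 165.7 / 396 = 0.418 cm = 4180 μm.

4180 μm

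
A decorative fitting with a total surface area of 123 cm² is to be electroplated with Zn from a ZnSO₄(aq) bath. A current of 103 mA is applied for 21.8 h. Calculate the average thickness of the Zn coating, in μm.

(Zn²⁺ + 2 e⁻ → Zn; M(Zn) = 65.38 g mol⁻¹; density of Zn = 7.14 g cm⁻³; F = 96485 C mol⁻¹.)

Q = I·t = 0.1030 × 78480 = 8083 C; n(e⁻) = 0.08378 mol.
n(Zn) = n(e⁻)/2 = 0.04189 mol, so m = 0.04189 × 65.38 = 2.739 g.
Volume = m/ρ = 2.739 / 7.14 = 0.3836 cm³.
Thickness = V/A = 0.3836 / 123 = 0.00312 cm = 31.2 μm.

31.2 μm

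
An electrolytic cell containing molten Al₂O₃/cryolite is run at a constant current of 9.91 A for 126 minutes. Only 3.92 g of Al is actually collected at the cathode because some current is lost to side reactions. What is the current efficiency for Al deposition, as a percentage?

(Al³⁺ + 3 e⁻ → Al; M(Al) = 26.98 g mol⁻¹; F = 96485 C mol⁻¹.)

Q = I·t = 9.910 × 7560.0 = 74920 C; n(e⁻) = 74920/96485 = 0.7765 mol.
Theoretical n(Al) = n(e⁻)/3 = 0.2588 mol, i.e. m_theo = 0.2588 × 26.98 = 6.983 g.
Efficiency = m_actual / m_theo = 3.92 / 6.983 = 56.1 %.

56.1 %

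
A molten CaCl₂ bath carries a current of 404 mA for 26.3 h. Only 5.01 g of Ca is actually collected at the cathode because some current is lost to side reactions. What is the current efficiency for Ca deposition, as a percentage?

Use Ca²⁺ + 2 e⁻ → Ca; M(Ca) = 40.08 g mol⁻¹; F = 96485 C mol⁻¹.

63.1 %

Q = I·t = 0.4040 × 94680 = 38250 C; n(e⁻) = 38250/96485 = 0.3964 mol.
Theoretical n(Ca) = n(e⁻)/2 = 0.1982 mol, i.e. m_theo = 0.1982 × 40.08 = 7.945 g.
Efficiency = m_actual / m_theo = 5.01 / 7.945 = 63.1 %.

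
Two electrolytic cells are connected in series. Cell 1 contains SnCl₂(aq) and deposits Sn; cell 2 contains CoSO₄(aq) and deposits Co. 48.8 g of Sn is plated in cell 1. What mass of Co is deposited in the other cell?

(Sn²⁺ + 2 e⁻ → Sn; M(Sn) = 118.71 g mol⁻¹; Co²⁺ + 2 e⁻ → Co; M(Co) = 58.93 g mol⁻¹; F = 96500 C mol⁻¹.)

n(Sn) = 48.8 / 118.71 = 0.4111 mol.
Since Sn²⁺ + 2 e⁻ → Sn, n(e⁻) passed = 2 × 0.4111 = 0.8222 mol.
Cells in series carry the same charge, so the same 0.8222 mol of electrons passes through cell 2.
Co²⁺ + 2 e⁻ → Co, so n(Co) = 0.8222 / 2 = 0.4111 mol.
m(Co) = 0.4111 × 58.93 = 24.2 g.

24.2 g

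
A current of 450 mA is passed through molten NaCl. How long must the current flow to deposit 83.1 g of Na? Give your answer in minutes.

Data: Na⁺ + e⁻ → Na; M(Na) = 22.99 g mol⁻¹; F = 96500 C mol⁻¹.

12900 min

n(Na) = m/M = 83.1 / 22.99 = 3.615 mol.
Each Na atom requires 1 electron, so n(e⁻) = 1 × 3.615 = 3.615 mol.
Q = n(e⁻)·F = 3.615 × 96500 = 348800 C.
t = Q/I = 348800 / 0.4500 A = 775100 s = 12900 min.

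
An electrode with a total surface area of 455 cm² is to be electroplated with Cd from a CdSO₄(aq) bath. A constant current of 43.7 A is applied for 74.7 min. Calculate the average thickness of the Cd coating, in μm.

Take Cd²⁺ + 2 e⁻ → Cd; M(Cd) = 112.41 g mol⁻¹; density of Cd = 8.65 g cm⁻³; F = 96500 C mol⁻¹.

290 μm

Q = I·t = 43.70 × 4482.0 = 195900 C; n(e⁻) = 2.030 mol.
n(Cd) = n(e⁻)/2 = 1.015 mol, so m = 1.015 × 112.41 = 114.1 g.
Volume = m/ρ = 114.1 / 8.65 = 13.19 cm³.
Thickness = V/A = 13.19 / 455 = 0.0290 cm = 290 μm.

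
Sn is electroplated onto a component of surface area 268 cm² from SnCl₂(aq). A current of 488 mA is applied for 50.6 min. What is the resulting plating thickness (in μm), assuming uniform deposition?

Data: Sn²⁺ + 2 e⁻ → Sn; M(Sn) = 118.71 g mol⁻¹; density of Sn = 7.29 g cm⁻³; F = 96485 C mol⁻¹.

Q = I·t = 0.4880 × 3036.0 = 1482 C; n(e⁻) = 0.01536 mol.
n(Sn) = n(e⁻)/2 = 0.007678 mol, so m = 0.007678 × 118.71 = 0.9114 g.
Volume = m/ρ = 0.9114 / 7.29 = 0.1250 cm³.
Thickness = V/A = 0.1250 / 268 = 4.67 × 10⁻⁴ cm = 4.67 μm.

4.67 μm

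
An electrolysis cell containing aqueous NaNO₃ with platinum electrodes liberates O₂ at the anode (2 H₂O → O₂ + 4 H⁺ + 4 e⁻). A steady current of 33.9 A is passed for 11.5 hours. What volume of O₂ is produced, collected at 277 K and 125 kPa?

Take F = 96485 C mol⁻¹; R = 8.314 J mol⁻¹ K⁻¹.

Q = I·t = 33.90 A × 41400 s = 1403000 C.
n(e⁻) = Q/F = 1403000 / 96485 = 14.55 mol.
4 electrons are transferred per O₂ molecule, so n(O₂) = 14.55 / 4 = 3.636 mol.
V = nRT/P = (3.636 × 8.314 × 277) / (125 × 10³ Pa) = 0.0670 m³ = 67.0 L.

67.0 L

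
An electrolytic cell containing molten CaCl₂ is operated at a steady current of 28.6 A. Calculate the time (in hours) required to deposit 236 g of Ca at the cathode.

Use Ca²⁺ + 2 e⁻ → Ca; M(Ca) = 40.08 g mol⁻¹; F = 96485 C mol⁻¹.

11.0 h

n(Ca) = m/M = 236 / 40.08 = 5.888 mol.
Each Ca atom requires 2 electrons, so n(e⁻) = 2 × 5.888 = 11.78 mol.
Q = n(e⁻)·F = 11.78 × 96485 = 1136000 C.
t = Q/I = 1136000 / 28.60 A = 39730 s = 11.0 h.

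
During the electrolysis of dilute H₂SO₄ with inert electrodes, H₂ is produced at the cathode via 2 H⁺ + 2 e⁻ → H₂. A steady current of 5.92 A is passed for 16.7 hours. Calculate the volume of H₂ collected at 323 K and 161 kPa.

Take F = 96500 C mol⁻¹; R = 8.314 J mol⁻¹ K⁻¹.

30.8 L

Q = I·t = 5.920 A × 60120 s = 355900 C.
n(e⁻) = Q/F = 355900 / 96500 = 3.688 mol.
2 electrons are transferred per H₂ molecule, so n(H₂) = 3.688 / 2 = 1.844 mol.
V = nRT/P = (1.844 × 8.314 × 323) / (161 × 10³ Pa) = 0.0308 m³ = 30.8 L.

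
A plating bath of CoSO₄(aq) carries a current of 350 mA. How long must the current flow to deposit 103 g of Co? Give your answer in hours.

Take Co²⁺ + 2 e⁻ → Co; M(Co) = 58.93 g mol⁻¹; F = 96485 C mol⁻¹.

n(Co) = m/M = 103 / 58.93 = 1.748 mol.
Each Co atom requires 2 electrons, so n(e⁻) = 2 × 1.748 = 3.496 mol.
Q = n(e⁻)·F = 3.496 × 96485 = 337300 C.
t = Q/I = 337300 / 0.3500 A = 963700 s = 268 h.

268 h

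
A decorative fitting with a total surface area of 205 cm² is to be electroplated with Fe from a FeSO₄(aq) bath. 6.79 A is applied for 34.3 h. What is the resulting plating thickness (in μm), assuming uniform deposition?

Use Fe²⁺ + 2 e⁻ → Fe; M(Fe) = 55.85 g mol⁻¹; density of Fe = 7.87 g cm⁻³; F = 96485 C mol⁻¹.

1500 μm

Q = I·t = 6.790 × 123480 = 838400 C; n(e⁻) = 8.690 mol.
n(Fe) = n(e⁻)/2 = 4.345 mol, so m = 4.345 × 55.85 = 242.7 g.
Volume = m/ρ = 242.7 / 7.87 = 30.83 cm³.
Thickness = V/A = 30.83 / 205 = 0.150 cm = 1500 μm.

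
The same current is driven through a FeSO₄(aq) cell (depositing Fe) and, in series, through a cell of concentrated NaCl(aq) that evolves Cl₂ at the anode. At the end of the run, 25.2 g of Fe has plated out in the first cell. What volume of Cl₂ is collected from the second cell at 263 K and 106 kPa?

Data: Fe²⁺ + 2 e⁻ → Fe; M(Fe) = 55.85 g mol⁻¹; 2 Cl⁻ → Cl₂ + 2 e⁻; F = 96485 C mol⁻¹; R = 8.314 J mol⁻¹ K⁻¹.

n(Fe) = 25.2 / 55.85 = 0.4512 mol, so n(e⁻) = 2 × 0.4512 = 0.9024 mol.
The cells are in series, so the same 0.9024 mol of electrons passes through the second cell.
2 Cl⁻ → Cl₂ + 2 e⁻ — 2 mol e⁻ per mol Cl₂, so n(Cl₂) = 0.9024/2 = 0.4512 mol.
V = nRT/P = (0.4512 × 8.314 × 263) / (106 × 10³) = 0.00931 m³ = 9.31 L.

9.31 L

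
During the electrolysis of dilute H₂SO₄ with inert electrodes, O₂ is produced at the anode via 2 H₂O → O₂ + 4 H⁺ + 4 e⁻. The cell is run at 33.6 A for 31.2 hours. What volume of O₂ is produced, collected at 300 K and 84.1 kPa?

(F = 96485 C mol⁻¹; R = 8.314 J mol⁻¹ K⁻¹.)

Q = I·t = 33.60 A × 112320 s = 3774000 C.
n(e⁻) = Q/F = 3774000 / 96485 = 39.11 mol.
4 electrons are transferred per O₂ molecule, so n(O₂) = 39.11 / 4 = 9.779 mol.
V = nRT/P = (9.779 × 8.314 × 300) / (84.1 × 10³ Pa) = 0.290 m³ = 290 L.

290 L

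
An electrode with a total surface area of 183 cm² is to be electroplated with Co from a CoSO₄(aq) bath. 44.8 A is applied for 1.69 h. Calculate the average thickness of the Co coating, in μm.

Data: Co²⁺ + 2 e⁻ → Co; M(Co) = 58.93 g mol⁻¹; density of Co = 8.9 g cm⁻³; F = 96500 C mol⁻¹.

511 μm

Q = I·t = 44.80 × 6084.0 = 272600 C; n(e⁻) = 2.824 mol.
n(Co) = n(e⁻)/2 = 1.412 mol, so m = 1.412 × 58.93 = 83.22 g.
Volume = m/ρ = 83.22 / 8.9 = 9.351 cm³.
Thickness = V/A = 9.351 / 183 = 0.0511 cm = 511 μm.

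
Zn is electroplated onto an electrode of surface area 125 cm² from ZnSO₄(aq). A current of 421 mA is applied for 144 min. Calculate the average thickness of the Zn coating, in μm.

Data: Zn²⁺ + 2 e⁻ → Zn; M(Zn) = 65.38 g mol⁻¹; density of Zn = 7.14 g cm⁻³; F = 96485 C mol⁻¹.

Q = I·t = 0.4210 × 8640.0 = 3637 C; n(e⁻) = 0.03770 mol.
n(Zn) = n(e⁻)/2 = 0.01885 mol, so m = 0.01885 × 65.38 = 1.232 g.
Volume = m/ρ = 1.232 / 7.14 = 0.1726 cm³.
Thickness = V/A = 0.1726 / 125 = 0.00138 cm = 13.8 μm.

13.8 μm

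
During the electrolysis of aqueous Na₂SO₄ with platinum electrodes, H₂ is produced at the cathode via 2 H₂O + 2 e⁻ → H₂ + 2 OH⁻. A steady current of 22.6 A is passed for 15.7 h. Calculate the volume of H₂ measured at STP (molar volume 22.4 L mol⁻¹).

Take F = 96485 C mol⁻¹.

148 L

Q = I·t = 22.60 A × 56520 s = 1277000 C.
n(e⁻) = Q/F = 1277000 / 96485 = 13.24 mol.
2 electrons are transferred per H₂ molecule, so n(H₂) = 13.24 / 2 = 6.619 mol.
V = n × V_m = 6.619 × 22.4 = 148 L.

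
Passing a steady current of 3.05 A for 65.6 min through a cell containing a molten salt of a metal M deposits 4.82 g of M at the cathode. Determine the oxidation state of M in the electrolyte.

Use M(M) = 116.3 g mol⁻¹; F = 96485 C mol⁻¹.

+3

Q = I·t = 3.050 A × 3936.0 s = 12000 C, so n(e⁻) = 12000/96485 = 0.1244 mol.
n(M) deposited = 4.82 / 116.3 = 0.04144 mol.
Electrons per atom = n(e⁻)/n(M) = 0.1244 / 0.04144 = 3.00 ≈ 3, so the ion is M³⁺.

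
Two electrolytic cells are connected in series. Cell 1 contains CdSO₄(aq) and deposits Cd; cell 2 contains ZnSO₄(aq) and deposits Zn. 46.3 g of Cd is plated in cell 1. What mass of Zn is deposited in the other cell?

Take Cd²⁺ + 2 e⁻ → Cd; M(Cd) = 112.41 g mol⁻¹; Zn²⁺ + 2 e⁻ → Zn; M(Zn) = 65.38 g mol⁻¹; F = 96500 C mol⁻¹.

26.9 g

n(Cd) = 46.3 / 112.41 = 0.4119 mol.
Since Cd²⁺ + 2 e⁻ → Cd, n(e⁻) passed = 2 × 0.4119 = 0.8238 mol.
Cells in series carry the same charge, so the same 0.8238 mol of electrons passes through cell 2.
Zn²⁺ + 2 e⁻ → Zn, so n(Zn) = 0.8238 / 2 = 0.4119 mol.
m(Zn) = 0.4119 × 65.38 = 26.9 g.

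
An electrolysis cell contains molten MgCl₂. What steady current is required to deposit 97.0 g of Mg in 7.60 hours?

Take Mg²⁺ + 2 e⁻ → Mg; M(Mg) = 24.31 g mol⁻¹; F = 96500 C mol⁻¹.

n(Mg) = 97.0 / 24.31 = 3.990 mol.
n(e⁻) = 2 × 3.990 = 7.980 mol.
Q = n(e⁻)·F = 7.980 × 96500 = 770100 C.
I = Q/t = 770100 / 27360 s = 28.1 A.

28.1 A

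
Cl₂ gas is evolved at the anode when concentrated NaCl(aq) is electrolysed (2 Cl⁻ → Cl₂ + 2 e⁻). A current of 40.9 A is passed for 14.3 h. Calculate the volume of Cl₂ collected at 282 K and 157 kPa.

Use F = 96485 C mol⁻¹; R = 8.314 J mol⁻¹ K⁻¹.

Q = I·t = 40.90 A × 51480 s = 2106000 C.
n(e⁻) = Q/F = 2106000 / 96485 = 21.82 mol.
2 electrons are transferred per Cl₂ molecule, so n(Cl₂) = 21.82 / 2 = 10.91 mol.
V = nRT/P = (10.91 × 8.314 × 282) / (157 × 10³ Pa) = 0.163 m³ = 163 L.

163 L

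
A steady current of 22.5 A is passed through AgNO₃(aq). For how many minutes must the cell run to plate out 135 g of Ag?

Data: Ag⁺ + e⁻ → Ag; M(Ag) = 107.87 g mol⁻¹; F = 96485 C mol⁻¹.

n(Ag) = m/M = 135 / 107.87 = 1.252 mol.
Each Ag atom requires 1 electron, so n(e⁻) = 1 × 1.252 = 1.252 mol.
Q = n(e⁻)·F = 1.252 × 96485 = 120800 C.
t = Q/I = 120800 / 22.50 A = 5367 s = 89.4 min.

89.4 min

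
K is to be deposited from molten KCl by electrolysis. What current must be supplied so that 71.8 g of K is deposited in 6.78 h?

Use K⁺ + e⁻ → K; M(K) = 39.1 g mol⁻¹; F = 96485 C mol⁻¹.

n(K) = 71.8 / 39.1 = 1.836 mol.
n(e⁻) = 1 × 1.836 = 1.836 mol.
Q = n(e⁻)·F = 1.836 × 96485 = 177200 C.
I = Q/t = 177200 / 24408 s = 7.26 A.

7.26 A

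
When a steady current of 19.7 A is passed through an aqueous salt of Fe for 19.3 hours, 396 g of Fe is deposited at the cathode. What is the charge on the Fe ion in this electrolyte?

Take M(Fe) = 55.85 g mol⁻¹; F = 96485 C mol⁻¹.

Q = I·t = 19.70 A × 69480 s = 1369000 C, so n(e⁻) = 1369000/96485 = 14.19 mol.
n(Fe) deposited = 396 / 55.85 = 7.090 mol.
Electrons per atom = n(e⁻)/n(Fe) = 14.19 / 7.090 = 2.00 ≈ 2, so the ion is Fe²⁺.

+2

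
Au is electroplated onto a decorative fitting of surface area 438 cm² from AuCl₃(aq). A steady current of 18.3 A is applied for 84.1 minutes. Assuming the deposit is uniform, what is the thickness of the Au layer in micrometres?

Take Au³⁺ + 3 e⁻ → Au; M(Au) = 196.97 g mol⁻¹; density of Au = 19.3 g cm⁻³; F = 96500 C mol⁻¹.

Q = I·t = 18.30 × 5046.0 = 92340 C; n(e⁻) = 0.9569 mol.
n(Au) = n(e⁻)/3 = 0.3190 mol, so m = 0.3190 × 196.97 = 62.83 g.
Volume = m/ρ = 62.83 / 19.3 = 3.255 cm³.
Thickness = V/A = 3.255 / 438 = 0.00743 cm = 74.3 μm.

74.3 μm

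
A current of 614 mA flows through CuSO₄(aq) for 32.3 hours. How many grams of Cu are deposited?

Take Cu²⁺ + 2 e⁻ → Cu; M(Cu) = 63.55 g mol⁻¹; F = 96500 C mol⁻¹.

23.5 g

Q = I·t = 0.6140 A × 116280 s = 71400 C.
n(e⁻) = Q/F = 71400 / 96500 = 0.7399 mol.
Cu²⁺ + 2 e⁻ → Cu, so n(Cu) = n(e⁻)/2 = 0.3699 mol.
m = n·M = 0.3699 × 63.55 = 23.5 g.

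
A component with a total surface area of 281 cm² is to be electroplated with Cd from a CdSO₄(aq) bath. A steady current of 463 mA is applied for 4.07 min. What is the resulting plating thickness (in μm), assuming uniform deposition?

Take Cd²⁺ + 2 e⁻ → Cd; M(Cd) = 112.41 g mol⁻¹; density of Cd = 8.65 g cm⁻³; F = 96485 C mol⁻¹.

0.271 μm

Q = I·t = 0.4630 × 244.20 = 113.1 C; n(e⁻) = 0.001172 mol.
n(Cd) = n(e⁻)/2 = 0.0005859 mol, so m = 0.0005859 × 112.41 = 0.06586 g.
Volume = m/ρ = 0.06586 / 8.65 = 0.007614 cm³.
Thickness = V/A = 0.007614 / 281 = 2.71 × 10⁻⁵ cm = 0.271 μm.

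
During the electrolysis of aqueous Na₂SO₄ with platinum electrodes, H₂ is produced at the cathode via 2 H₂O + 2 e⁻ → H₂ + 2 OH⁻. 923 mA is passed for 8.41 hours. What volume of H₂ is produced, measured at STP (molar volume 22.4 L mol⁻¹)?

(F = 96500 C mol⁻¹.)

Q = I·t = 0.9230 A × 30276 s = 27940 C.
n(e⁻) = Q/F = 27940 / 96500 = 0.2896 mol.
2 electrons are transferred per H₂ molecule, so n(H₂) = 0.2896 / 2 = 0.1448 mol.
V = n × V_m = 0.1448 × 22.4 = 3.24 L.

3.24 L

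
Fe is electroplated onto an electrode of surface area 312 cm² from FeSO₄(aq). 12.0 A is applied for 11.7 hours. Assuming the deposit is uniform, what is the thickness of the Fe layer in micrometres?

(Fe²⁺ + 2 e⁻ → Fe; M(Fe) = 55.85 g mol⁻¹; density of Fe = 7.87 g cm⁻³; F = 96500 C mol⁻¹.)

Q = I·t = 12.00 × 42120 = 505400 C; n(e⁻) = 5.238 mol.
n(Fe) = n(e⁻)/2 = 2.619 mol, so m = 2.619 × 55.85 = 146.3 g.
Volume = m/ρ = 146.3 / 7.87 = 18.58 cm³.
Thickness = V/A = 18.58 / 312 = 0.0596 cm = 596 μm.

596 μm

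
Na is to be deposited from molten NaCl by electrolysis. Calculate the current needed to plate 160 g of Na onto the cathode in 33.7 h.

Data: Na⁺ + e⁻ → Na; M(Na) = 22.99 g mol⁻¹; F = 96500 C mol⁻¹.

n(Na) = 160 / 22.99 = 6.960 mol.
n(e⁻) = 1 × 6.960 = 6.960 mol.
Q = n(e⁻)·F = 6.960 × 96500 = 671600 C.
I = Q/t = 671600 / 121320 s = 5.54 A.

5.54 A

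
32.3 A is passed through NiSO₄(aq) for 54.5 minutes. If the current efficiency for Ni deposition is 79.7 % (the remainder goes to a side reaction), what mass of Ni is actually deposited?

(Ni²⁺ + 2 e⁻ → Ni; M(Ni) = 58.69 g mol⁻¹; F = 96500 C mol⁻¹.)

25.6 g

Q = I·t = 32.30 × 3270.0 = 105600 C.
n(e⁻) = 105600/96500 = 1.095 mol; theoretically n(Ni) = 1.095/2 = 0.5473 mol, m_theo = 32.12 g.
At 79.7 % efficiency, m_actual = 0.797 × 32.12 = 25.6 g.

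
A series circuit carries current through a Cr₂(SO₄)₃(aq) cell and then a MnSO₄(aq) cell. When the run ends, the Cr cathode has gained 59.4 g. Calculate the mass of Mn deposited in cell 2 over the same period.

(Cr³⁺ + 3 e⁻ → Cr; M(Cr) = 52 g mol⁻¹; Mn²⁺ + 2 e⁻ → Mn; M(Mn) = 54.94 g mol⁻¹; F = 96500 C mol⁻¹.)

94.1 g

n(Cr) = 59.4 / 52 = 1.142 mol.
Since Cr³⁺ + 3 e⁻ → Cr, n(e⁻) passed = 3 × 1.142 = 3.427 mol.
Cells in series carry the same charge, so the same 3.427 mol of electrons passes through cell 2.
Mn²⁺ + 2 e⁻ → Mn, so n(Mn) = 3.427 / 2 = 1.713 mol.
m(Mn) = 1.713 × 54.94 = 94.1 g.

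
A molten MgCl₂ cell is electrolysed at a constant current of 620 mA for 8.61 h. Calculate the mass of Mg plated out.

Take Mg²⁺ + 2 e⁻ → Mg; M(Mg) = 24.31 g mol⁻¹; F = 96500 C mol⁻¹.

Q = I·t = 0.6200 A × 30996 s = 19220 C.
n(e⁻) = Q/F = 19220 / 96500 = 0.1991 mol.
Mg²⁺ + 2 e⁻ → Mg, so n(Mg) = n(e⁻)/2 = 0.09957 mol.
m = n·M = 0.09957 × 24.31 = 2.42 g.

2.42 g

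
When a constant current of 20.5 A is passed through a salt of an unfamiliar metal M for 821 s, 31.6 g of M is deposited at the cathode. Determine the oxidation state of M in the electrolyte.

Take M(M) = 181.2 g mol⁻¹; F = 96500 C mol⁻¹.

Q = I·t = 20.50 A × 821.00 s = 16830 C, so n(e⁻) = 16830/96500 = 0.1744 mol.
n(M) deposited = 31.6 / 181.2 = 0.1744 mol.
Electrons per atom = n(e⁻)/n(M) = 0.1744 / 0.1744 = 1.00 ≈ 1, so the ion is M⁺.

+1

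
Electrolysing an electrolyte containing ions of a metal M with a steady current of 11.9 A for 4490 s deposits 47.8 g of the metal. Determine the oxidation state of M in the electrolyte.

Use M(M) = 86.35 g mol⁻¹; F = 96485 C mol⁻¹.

Q = I·t = 11.90 A × 4490.0 s = 53430 C, so n(e⁻) = 53430/96485 = 0.5538 mol.
n(M) deposited = 47.8 / 86.35 = 0.5536 mol.
Electrons per atom = n(e⁻)/n(M) = 0.5538 / 0.5536 = 1.00 ≈ 1, so the ion is M⁺.

+1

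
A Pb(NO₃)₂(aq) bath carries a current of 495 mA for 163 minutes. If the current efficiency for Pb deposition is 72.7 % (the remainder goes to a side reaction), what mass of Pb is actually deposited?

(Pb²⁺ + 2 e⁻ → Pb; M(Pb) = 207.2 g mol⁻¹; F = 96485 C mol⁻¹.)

Q = I·t = 0.4950 × 9780.0 = 4841 C.
n(e⁻) = 4841/96485 = 0.05017 mol; theoretically n(Pb) = 0.05017/2 = 0.02509 mol, m_theo = 5.198 g.
At 72.7 % efficiency, m_actual = 0.727 × 5.198 = 3.78 g.

3.78 g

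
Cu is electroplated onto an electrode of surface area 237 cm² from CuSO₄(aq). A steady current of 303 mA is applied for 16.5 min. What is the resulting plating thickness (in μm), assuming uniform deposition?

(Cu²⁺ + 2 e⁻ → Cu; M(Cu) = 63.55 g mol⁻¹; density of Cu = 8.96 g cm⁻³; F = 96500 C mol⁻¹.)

Q = I·t = 0.3030 × 990.00 = 300.0 C; n(e⁻) = 0.003108 mol.
n(Cu) = n(e⁻)/2 = 0.001554 mol, so m = 0.001554 × 63.55 = 0.09877 g.
Volume = m/ρ = 0.09877 / 8.96 = 0.01102 cm³.
Thickness = V/A = 0.01102 / 237 = 4.65 × 10⁻⁵ cm = 0.465 μm.

0.465 μm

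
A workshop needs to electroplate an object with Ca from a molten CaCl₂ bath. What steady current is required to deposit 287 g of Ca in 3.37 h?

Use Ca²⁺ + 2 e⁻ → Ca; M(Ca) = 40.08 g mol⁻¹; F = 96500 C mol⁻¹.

114 A

n(Ca) = 287 / 40.08 = 7.161 mol.
n(e⁻) = 2 × 7.161 = 14.32 mol.
Q = n(e⁻)·F = 14.32 × 96500 = 1382000 C.
I = Q/t = 1382000 / 12132 s = 114 A.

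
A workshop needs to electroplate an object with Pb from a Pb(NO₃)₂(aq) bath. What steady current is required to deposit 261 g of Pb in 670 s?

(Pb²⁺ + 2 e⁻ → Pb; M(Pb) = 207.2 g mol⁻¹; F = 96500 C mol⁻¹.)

363 A

n(Pb) = 261 / 207.2 = 1.260 mol.
n(e⁻) = 2 × 1.260 = 2.519 mol.
Q = n(e⁻)·F = 2.519 × 96500 = 243100 C.
I = Q/t = 243100 / 670.00 s = 363 A.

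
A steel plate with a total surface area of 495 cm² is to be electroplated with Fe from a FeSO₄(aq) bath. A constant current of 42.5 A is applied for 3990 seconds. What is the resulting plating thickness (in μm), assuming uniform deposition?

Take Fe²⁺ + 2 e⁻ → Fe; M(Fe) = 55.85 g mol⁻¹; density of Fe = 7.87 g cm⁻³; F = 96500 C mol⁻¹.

Q = I·t = 42.50 × 3990.0 = 169600 C; n(e⁻) = 1.757 mol.
n(Fe) = n(e⁻)/2 = 0.8786 mol, so m = 0.8786 × 55.85 = 49.07 g.
Volume = m/ρ = 49.07 / 7.87 = 6.235 cm³.
Thickness = V/A = 6.235 / 495 = 0.0126 cm = 126 μm.

126 μm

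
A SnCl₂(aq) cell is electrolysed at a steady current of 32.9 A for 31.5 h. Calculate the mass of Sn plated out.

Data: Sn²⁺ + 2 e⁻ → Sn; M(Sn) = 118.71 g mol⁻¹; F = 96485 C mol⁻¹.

Q = I·t = 32.90 A × 113400 s = 3731000 C.
n(e⁻) = Q/F = 3731000 / 96485 = 38.67 mol.
Sn²⁺ + 2 e⁻ → Sn, so n(Sn) = n(e⁻)/2 = 19.33 mol.
m = n·M = 19.33 × 118.71 = 2300 g.

2300 g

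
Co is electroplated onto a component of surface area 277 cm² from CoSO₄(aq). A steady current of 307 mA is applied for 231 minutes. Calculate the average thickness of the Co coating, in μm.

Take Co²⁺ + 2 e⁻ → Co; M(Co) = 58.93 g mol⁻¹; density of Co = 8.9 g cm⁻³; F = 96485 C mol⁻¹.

5.27 μm

Q = I·t = 0.3070 × 13860 = 4255 C; n(e⁻) = 0.04410 mol.
n(Co) = n(e⁻)/2 = 0.02205 mol, so m = 0.02205 × 58.93 = 1.299 g.
Volume = m/ρ = 1.299 / 8.9 = 0.1460 cm³.
Thickness = V/A = 0.1460 / 277 = 5.27 × 10⁻⁴ cm = 5.27 μm.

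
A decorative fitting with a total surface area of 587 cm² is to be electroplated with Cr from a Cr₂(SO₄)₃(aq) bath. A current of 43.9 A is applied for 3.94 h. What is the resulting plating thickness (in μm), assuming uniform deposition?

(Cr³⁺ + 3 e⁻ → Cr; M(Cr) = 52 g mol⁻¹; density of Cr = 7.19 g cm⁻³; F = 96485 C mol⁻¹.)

265 μm

Q = I·t = 43.90 × 14184 = 622700 C; n(e⁻) = 6.454 mol.
n(Cr) = n(e⁻)/3 = 2.151 mol, so m = 2.151 × 52 = 111.9 g.
Volume = m/ρ = 111.9 / 7.19 = 15.56 cm³.
Thickness = V/A = 15.56 / 587 = 0.0265 cm = 265 μm.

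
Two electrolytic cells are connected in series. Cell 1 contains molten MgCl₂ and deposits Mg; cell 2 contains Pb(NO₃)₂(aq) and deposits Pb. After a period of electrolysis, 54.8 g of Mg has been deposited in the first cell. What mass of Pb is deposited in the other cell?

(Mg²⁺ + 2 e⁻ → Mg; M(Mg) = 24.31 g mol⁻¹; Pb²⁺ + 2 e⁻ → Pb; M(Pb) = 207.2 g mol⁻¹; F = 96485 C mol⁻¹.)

n(Mg) = 54.8 / 24.31 = 2.254 mol.
Since Mg²⁺ + 2 e⁻ → Mg, n(e⁻) passed = 2 × 2.254 = 4.508 mol.
Cells in series carry the same charge, so the same 4.508 mol of electrons passes through cell 2.
Pb²⁺ + 2 e⁻ → Pb, so n(Pb) = 4.508 / 2 = 2.254 mol.
m(Pb) = 2.254 × 207.2 = 467 g.

467 g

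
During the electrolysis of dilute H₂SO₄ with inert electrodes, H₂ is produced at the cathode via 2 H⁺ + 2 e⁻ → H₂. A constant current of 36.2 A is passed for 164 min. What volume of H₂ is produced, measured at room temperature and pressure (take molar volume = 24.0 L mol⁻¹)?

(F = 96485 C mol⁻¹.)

44.3 L

Q = I·t = 36.20 A × 9840.0 s = 356200 C.
n(e⁻) = Q/F = 356200 / 96485 = 3.692 mol.
2 electrons are transferred per H₂ molecule, so n(H₂) = 3.692 / 2 = 1.846 mol.
V = n × V_m = 1.846 × 24.0 = 44.3 L.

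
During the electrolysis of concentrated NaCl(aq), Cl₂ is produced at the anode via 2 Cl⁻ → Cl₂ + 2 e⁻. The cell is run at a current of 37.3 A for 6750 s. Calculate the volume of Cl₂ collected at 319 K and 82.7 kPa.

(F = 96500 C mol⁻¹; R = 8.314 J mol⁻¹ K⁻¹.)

Q = I·t = 37.30 A × 6750.0 s = 251800 C.
n(e⁻) = Q/F = 251800 / 96500 = 2.609 mol.
2 electrons are transferred per Cl₂ molecule, so n(Cl₂) = 2.609 / 2 = 1.305 mol.
V = nRT/P = (1.305 × 8.314 × 319) / (82.7 × 10³ Pa) = 0.0418 m³ = 41.8 L.

41.8 L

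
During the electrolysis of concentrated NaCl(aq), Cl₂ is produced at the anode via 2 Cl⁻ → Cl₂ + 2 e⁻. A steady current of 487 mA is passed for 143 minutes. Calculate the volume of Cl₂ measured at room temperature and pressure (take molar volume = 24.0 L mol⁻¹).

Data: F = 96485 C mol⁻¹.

0.520 L

Q = I·t = 0.4870 A × 8580.0 s = 4178 C.
n(e⁻) = Q/F = 4178 / 96485 = 0.04331 mol.
2 electrons are transferred per Cl₂ molecule, so n(Cl₂) = 0.04331 / 2 = 0.02165 mol.
V = n × V_m = 0.02165 × 24.0 = 0.520 L.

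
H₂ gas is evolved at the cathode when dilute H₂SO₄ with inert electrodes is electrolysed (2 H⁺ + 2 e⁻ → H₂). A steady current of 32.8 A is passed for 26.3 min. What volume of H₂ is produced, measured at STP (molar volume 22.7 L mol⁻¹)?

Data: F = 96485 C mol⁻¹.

Q = I·t = 32.80 A × 1578.0 s = 51760 C.
n(e⁻) = Q/F = 51760 / 96485 = 0.5364 mol.
2 electrons are transferred per H₂ molecule, so n(H₂) = 0.5364 / 2 = 0.2682 mol.
V = n × V_m = 0.2682 × 22.7 = 6.09 L.

6.09 L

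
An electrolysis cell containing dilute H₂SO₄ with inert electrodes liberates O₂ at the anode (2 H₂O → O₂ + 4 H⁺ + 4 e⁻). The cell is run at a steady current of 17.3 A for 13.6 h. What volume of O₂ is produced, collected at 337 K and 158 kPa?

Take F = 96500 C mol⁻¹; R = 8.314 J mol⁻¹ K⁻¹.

38.9 L

Q = I·t = 17.30 A × 48960 s = 847000 C.
n(e⁻) = Q/F = 847000 / 96500 = 8.777 mol.
4 electrons are transferred per O₂ molecule, so n(O₂) = 8.777 / 4 = 2.194 mol.
V = nRT/P = (2.194 × 8.314 × 337) / (158 × 10³ Pa) = 0.0389 m³ = 38.9 L.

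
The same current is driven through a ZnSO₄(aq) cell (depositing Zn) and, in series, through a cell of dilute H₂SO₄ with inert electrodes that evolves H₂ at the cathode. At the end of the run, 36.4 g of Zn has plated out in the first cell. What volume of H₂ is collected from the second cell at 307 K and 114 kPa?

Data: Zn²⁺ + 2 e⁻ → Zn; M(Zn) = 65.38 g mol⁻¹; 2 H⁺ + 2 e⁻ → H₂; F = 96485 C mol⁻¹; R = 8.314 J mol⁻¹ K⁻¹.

12.5 L

n(Zn) = 36.4 / 65.38 = 0.5567 mol, so n(e⁻) = 2 × 0.5567 = 1.113 mol.
The cells are in series, so the same 1.113 mol of electrons passes through the second cell.
2 H⁺ + 2 e⁻ → H₂ — 2 mol e⁻ per mol H₂, so n(H₂) = 1.113/2 = 0.5567 mol.
V = nRT/P = (0.5567 × 8.314 × 307) / (114 × 10³) = 0.0125 m³ = 12.5 L.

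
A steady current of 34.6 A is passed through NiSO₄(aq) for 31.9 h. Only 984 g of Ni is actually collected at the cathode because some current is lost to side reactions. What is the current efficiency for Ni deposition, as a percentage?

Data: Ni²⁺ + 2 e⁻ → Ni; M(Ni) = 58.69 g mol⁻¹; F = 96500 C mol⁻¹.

81.4 %

Q = I·t = 34.60 × 114840 = 3973000 C; n(e⁻) = 3973000/96500 = 41.18 mol.
Theoretical n(Ni) = n(e⁻)/2 = 20.59 mol, i.e. m_theo = 20.59 × 58.69 = 1208 g.
Efficiency = m_actual / m_theo = 984 / 1208 = 81.4 %.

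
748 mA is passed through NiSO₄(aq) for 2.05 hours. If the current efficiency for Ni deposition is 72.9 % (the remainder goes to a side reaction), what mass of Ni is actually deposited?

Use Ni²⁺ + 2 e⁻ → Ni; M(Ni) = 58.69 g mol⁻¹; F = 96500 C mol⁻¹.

1.22 g

Q = I·t = 0.7480 × 7380.0 = 5520 C.
n(e⁻) = 5520/96500 = 0.05720 mol; theoretically n(Ni) = 0.05720/2 = 0.02860 mol, m_theo = 1.679 g.
At 72.9 % efficiency, m_actual = 0.729 × 1.679 = 1.22 g.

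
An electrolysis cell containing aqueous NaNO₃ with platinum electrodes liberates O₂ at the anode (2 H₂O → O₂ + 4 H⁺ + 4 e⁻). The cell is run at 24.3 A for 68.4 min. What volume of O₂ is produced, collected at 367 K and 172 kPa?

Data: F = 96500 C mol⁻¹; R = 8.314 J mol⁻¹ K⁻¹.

Q = I·t = 24.30 A × 4104.0 s = 99730 C.
n(e⁻) = Q/F = 99730 / 96500 = 1.033 mol.
4 electrons are transferred per O₂ molecule, so n(O₂) = 1.033 / 4 = 0.2584 mol.
V = nRT/P = (0.2584 × 8.314 × 367) / (172 × 10³ Pa) = 0.00458 m³ = 4.58 L.

4.58 L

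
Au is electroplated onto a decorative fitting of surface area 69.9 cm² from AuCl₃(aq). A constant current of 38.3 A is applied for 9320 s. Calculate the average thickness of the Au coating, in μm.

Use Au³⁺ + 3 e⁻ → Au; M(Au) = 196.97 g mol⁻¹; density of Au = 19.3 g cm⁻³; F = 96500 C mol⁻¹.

Q = I·t = 38.30 × 9320.0 = 357000 C; n(e⁻) = 3.699 mol.
n(Au) = n(e⁻)/3 = 1.233 mol, so m = 1.233 × 196.97 = 242.9 g.
Volume = m/ρ = 242.9 / 19.3 = 12.58 cm³.
Thickness = V/A = 12.58 / 69.9 = 0.180 cm = 1800 μm.

1800 μm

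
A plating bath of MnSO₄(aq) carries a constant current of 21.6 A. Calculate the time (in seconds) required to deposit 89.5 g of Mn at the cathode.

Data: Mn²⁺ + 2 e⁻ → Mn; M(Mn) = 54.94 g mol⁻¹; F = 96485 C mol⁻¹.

n(Mn) = m/M = 89.5 / 54.94 = 1.629 mol.
Each Mn atom requires 2 electrons, so n(e⁻) = 2 × 1.629 = 3.258 mol.
Q = n(e⁻)·F = 3.258 × 96485 = 314400 C.
t = Q/I = 314400 / 21.60 A = 14550 s.

14600 s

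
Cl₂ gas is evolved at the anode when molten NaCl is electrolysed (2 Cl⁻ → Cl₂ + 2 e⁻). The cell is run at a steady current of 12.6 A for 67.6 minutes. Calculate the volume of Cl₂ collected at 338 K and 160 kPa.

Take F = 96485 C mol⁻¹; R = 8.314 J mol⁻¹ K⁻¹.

4.65 L

Q = I·t = 12.60 A × 4056.0 s = 51110 C.
n(e⁻) = Q/F = 51110 / 96485 = 0.5297 mol.
2 electrons are transferred per Cl₂ molecule, so n(Cl₂) = 0.5297 / 2 = 0.2648 mol.
V = nRT/P = (0.2648 × 8.314 × 338) / (160 × 10³ Pa) = 0.00465 m³ = 4.65 L.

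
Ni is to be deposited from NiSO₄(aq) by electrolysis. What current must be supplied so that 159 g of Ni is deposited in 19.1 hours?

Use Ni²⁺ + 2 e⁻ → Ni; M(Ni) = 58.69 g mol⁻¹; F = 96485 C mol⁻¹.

7.60 A

n(Ni) = 159 / 58.69 = 2.709 mol.
n(e⁻) = 2 × 2.709 = 5.418 mol.
Q = n(e⁻)·F = 5.418 × 96485 = 522800 C.
I = Q/t = 522800 / 68760 s = 7.60 A.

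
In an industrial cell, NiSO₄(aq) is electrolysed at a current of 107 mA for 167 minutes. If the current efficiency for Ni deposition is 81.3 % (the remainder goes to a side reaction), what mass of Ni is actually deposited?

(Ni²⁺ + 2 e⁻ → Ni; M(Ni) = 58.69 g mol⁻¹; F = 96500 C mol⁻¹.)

0.265 g

Q = I·t = 0.1070 × 10020 = 1072 C.
n(e⁻) = 1072/96500 = 0.01111 mol; theoretically n(Ni) = 0.01111/2 = 0.005555 mol, m_theo = 0.3260 g.
At 81.3 % efficiency, m_actual = 0.813 × 0.3260 = 0.265 g.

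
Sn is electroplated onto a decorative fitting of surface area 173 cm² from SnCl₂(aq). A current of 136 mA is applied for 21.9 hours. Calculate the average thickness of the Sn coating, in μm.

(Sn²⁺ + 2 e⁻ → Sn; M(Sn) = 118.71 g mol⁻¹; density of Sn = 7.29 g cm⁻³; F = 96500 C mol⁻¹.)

52.3 μm

Q = I·t = 0.1360 × 78840 = 10720 C; n(e⁻) = 0.1111 mol.
n(Sn) = n(e⁻)/2 = 0.05556 mol, so m = 0.05556 × 118.71 = 6.595 g.
Volume = m/ρ = 6.595 / 7.29 = 0.9047 cm³.
Thickness = V/A = 0.9047 / 173 = 0.00523 cm = 52.3 μm.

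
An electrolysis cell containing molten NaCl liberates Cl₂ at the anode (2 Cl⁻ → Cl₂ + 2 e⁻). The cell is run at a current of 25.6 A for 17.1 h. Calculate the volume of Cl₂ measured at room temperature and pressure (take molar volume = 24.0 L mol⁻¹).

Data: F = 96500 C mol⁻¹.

196 L

Q = I·t = 25.60 A × 61560 s = 1576000 C.
n(e⁻) = Q/F = 1576000 / 96500 = 16.33 mol.
2 electrons are transferred per Cl₂ molecule, so n(Cl₂) = 16.33 / 2 = 8.165 mol.
V = n × V_m = 8.165 × 24.0 = 196 L.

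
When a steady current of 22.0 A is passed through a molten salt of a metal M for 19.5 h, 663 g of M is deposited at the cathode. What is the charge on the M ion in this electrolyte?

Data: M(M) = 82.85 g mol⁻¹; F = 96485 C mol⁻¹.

+2

Q = I·t = 22.00 A × 70200 s = 1544000 C, so n(e⁻) = 1544000/96485 = 16.01 mol.
n(M) deposited = 663 / 82.85 = 8.002 mol.
Electrons per atom = n(e⁻)/n(M) = 16.01 / 8.002 = 2.00 ≈ 2, so the ion is M²⁺.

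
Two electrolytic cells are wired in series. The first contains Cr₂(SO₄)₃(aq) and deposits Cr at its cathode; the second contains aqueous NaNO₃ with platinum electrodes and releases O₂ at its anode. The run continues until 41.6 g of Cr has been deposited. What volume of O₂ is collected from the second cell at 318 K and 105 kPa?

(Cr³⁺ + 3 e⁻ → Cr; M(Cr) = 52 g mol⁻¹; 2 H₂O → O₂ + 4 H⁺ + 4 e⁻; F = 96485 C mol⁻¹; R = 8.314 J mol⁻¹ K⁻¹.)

15.1 L

n(Cr) = 41.6 / 52 = 0.8000 mol, so n(e⁻) = 3 × 0.8000 = 2.400 mol.
The cells are in series, so the same 2.400 mol of electrons passes through the second cell.
2 H₂O → O₂ + 4 H⁺ + 4 e⁻ — 4 mol e⁻ per mol O₂, so n(O₂) = 2.400/4 = 0.6000 mol.
V = nRT/P = (0.6000 × 8.314 × 318) / (105 × 10³) = 0.0151 m³ = 15.1 L.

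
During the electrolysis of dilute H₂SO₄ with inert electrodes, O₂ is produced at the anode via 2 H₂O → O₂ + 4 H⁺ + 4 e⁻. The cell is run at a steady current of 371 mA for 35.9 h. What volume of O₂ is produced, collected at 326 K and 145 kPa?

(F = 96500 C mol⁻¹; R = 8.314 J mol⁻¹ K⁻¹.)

Q = I·t = 0.3710 A × 129240 s = 47950 C.
n(e⁻) = Q/F = 47950 / 96500 = 0.4969 mol.
4 electrons are transferred per O₂ molecule, so n(O₂) = 0.4969 / 4 = 0.1242 mol.
V = nRT/P = (0.1242 × 8.314 × 326) / (145 × 10³ Pa) = 0.00232 m³ = 2.32 L.

2.32 L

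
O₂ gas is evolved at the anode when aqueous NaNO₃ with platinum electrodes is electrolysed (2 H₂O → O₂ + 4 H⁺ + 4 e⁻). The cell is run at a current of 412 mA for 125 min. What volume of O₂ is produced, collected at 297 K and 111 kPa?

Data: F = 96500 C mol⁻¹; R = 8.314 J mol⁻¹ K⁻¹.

Q = I·t = 0.4120 A × 7500.0 s = 3090 C.
n(e⁻) = Q/F = 3090 / 96500 = 0.03202 mol.
4 electrons are transferred per O₂ molecule, so n(O₂) = 0.03202 / 4 = 0.008005 mol.
V = nRT/P = (0.008005 × 8.314 × 297) / (111 × 10³ Pa) = 1.78 × 10⁻⁴ m³ = 0.178 L.

0.178 L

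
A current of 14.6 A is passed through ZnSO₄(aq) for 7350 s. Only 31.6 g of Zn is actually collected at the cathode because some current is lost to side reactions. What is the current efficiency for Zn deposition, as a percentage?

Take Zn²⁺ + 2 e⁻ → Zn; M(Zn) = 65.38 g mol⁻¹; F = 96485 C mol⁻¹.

86.9 %

Q = I·t = 14.60 × 7350.0 = 107300 C; n(e⁻) = 107300/96485 = 1.112 mol.
Theoretical n(Zn) = n(e⁻)/2 = 0.5561 mol, i.e. m_theo = 0.5561 × 65.38 = 36.36 g.
Efficiency = m_actual / m_theo = 31.6 / 36.36 = 86.9 %.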